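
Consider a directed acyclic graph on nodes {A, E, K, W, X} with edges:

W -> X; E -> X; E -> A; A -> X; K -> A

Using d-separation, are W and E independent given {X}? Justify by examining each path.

No

There are 2 undirected paths between W and E; checking each against the conditioning set {X}:
Path 1: W → X ← A ← E
  X is a collider and X is conditioned on, which opens it; A is a chain and A is not conditioned on — no node blocks this path, so it is active.
Path 2: W → X ← E
  X is a collider and X is conditioned on, which opens it — no node blocks this path, so it is active.
Because an active path exists, W and E are not d-separated.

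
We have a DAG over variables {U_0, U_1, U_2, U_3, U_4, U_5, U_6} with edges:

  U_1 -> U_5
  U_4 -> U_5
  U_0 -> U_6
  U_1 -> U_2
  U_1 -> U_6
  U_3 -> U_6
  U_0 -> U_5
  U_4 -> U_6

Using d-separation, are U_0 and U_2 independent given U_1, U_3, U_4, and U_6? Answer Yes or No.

We examine all 4 paths between U_0 and U_2:
Path 1: U_0 → U_6 ← U_1 → U_2
  U_1 is a fork here and U_1 is conditioned on, so the path is blocked at U_1.
Path 2: U_0 → U_6 ← U_4 → U_5 ← U_1 → U_2
  U_4 is a fork here and U_4 is conditioned on, so the path is blocked at U_4.
Path 3: U_0 → U_5 ← U_1 → U_2
  U_5 is a collider here and neither U_5 nor any of its descendants is conditioned on, so the collider stays closed — the path is blocked at U_5.
Path 4: U_0 → U_5 ← U_4 → U_6 ← U_1 → U_2
  U_5 is a collider here and neither U_5 nor any of its descendants is conditioned on, so the collider stays closed — the path is blocked at U_5.
Every path is blocked, so U_0 and U_2 are d-separated given {U_1, U_3, U_4, U_6}.

Yes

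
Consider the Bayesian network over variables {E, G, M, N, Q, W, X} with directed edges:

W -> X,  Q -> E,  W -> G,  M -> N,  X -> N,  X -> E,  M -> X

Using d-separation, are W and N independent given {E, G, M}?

We examine all 2 paths between W and N:
Path 1: W → X ← M → N
  M is a fork here and M is conditioned on, so the path is blocked at M.
Path 2: W → X → N
  X is a chain and X is not conditioned on — no node blocks this path, so it is active.
Since the path W → X → N is active, W and N are not d-separated given {E, G, M}.

No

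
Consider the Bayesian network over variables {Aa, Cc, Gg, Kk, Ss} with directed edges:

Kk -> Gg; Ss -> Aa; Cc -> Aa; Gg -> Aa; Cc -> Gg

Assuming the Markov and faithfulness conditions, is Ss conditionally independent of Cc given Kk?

Yes

Enumerating the 2 paths from Ss to Cc and testing each for blocking by {Kk}:
Path 1: Ss → Aa ← Cc
  Aa is a collider here and neither Aa nor any of its descendants is conditioned on, so the collider stays closed — the path is blocked at Aa.
Path 2: Ss → Aa ← Gg ← Cc
  Aa is a collider here and neither Aa nor any of its descendants is conditioned on, so the collider stays closed — the path is blocked at Aa.
Every path is blocked, so Ss and Cc are d-separated given {Kk}.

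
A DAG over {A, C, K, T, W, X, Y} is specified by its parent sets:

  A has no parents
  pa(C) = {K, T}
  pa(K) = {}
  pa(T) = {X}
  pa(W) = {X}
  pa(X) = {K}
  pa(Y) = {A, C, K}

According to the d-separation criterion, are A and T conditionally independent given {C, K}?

Yes — A and T are d-separated given {C, K}.

Enumerating the 4 paths from A to T and testing each for blocking by {C, K}:
Path 1: A → Y ← K → X → T
  Y is a collider here and neither Y nor any of its descendants is conditioned on, so the collider stays closed — the path is blocked at Y.
Path 2: A → Y ← K → C ← T
  Y is a collider here and neither Y nor any of its descendants is conditioned on, so the collider stays closed — the path is blocked at Y.
Path 3: A → Y ← C ← T
  Y is a collider here and neither Y nor any of its descendants is conditioned on, so the collider stays closed — the path is blocked at Y.
Path 4: A → Y ← C ← K → X → T
  Y is a collider here and neither Y nor any of its descendants is conditioned on, so the collider stays closed — the path is blocked at Y.
All paths are blocked; A ⊥ T | {C, K} holds.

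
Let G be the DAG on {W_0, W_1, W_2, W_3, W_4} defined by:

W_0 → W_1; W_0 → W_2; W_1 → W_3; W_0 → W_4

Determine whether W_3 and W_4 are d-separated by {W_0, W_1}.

The only undirected path from W_3 to W_4 is:
Path 1: W_3 ← W_1 ← W_0 → W_4
  W_1 is a chain here and W_1 is conditioned on, so the path is blocked at W_1.
Every path is blocked, so W_3 and W_4 are d-separated given {W_0, W_1}.

Yes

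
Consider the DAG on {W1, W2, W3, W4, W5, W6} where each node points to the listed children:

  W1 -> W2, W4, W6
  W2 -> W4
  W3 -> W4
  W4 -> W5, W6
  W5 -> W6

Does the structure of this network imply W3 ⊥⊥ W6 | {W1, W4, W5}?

Yes — W3 and W6 are d-separated given {W1, W4, W5}.

There are 4 undirected paths between W3 and W6; checking each against the conditioning set {W1, W4, W5}:
Path 1: W3 → W4 → W5 → W6
  W4 is a chain here and W4 is conditioned on, so the path is blocked at W4.
Path 2: W3 → W4 ← W2 ← W1 → W6
  W1 is a fork here and W1 is conditioned on, so the path is blocked at W1.
Path 3: W3 → W4 ← W1 → W6
  W1 is a fork here and W1 is conditioned on, so the path is blocked at W1.
Path 4: W3 → W4 → W6
  W4 is a chain here and W4 is conditioned on, so the path is blocked at W4.
Every path is blocked, so W3 and W6 are d-separated given {W1, W4, W5}.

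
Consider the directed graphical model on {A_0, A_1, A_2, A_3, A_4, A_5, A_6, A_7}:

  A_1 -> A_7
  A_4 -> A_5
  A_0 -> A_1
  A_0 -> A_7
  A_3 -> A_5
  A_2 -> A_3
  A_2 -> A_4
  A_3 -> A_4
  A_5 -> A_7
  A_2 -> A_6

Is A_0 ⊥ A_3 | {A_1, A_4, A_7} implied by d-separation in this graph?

No

We examine all 6 paths between A_0 and A_3:
Path 1: A_0 → A_7 ← A_5 ← A_4 ← A_2 → A_3
  A_4 is a chain here and A_4 is conditioned on, so the path is blocked at A_4.
Path 2: A_0 → A_7 ← A_5 ← A_4 ← A_3
  A_4 is a chain here and A_4 is conditioned on, so the path is blocked at A_4.
Path 3: A_0 → A_7 ← A_5 ← A_3
  A_7 is a collider and A_7 is conditioned on, which opens it; A_5 is a chain and A_5 is not conditioned on — no node blocks this path, so it is active.
Path 4: A_0 → A_1 → A_7 ← A_5 ← A_4 ← A_2 → A_3
  A_1 is a chain here and A_1 is conditioned on, so the path is blocked at A_1.
Path 5: A_0 → A_1 → A_7 ← A_5 ← A_4 ← A_3
  A_1 is a chain here and A_1 is conditioned on, so the path is blocked at A_1.
Path 6: A_0 → A_1 → A_7 ← A_5 ← A_3
  A_1 is a chain here and A_1 is conditioned on, so the path is blocked at A_1.
At least one path is unblocked, so d-separation fails.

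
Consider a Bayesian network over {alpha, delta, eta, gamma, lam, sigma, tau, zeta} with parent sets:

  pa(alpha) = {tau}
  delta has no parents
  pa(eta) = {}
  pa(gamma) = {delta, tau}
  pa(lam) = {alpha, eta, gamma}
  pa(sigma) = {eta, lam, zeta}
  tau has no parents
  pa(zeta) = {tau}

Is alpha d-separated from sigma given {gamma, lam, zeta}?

We examine all 6 paths between alpha and sigma:
  1. alpha ← tau → zeta → sigma — tau:fork[open]; zeta:chain[blocks] ⇒ blocked
  2. alpha ← tau → gamma → lam → sigma — tau:fork[open]; gamma:chain[blocks]; lam:chain[blocks] ⇒ blocked
  3. alpha ← tau → gamma → lam ← eta → sigma — tau:fork[open]; gamma:chain[blocks]; lam:collider[open]; eta:fork[open] ⇒ blocked
  4. alpha → lam ← gamma ← tau → zeta → sigma — lam:collider[open]; gamma:chain[blocks]; tau:fork[open]; zeta:chain[blocks] ⇒ blocked
  5. alpha → lam → sigma — lam:chain[blocks] ⇒ blocked
  6. alpha → lam ← eta → sigma — lam:collider[open]; eta:fork[open] ⇒ active
At least one path is unblocked, so d-separation fails.

No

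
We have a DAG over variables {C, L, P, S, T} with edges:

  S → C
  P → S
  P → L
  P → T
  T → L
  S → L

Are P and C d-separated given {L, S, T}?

Yes

3 paths connect P and C; each must be blocked for d-separation to hold:
Path 1: P → S → C
  S is a chain here and S is conditioned on, so the path is blocked at S.
Path 2: P → T → L ← S → C
  T is a chain here and T is conditioned on, so the path is blocked at T.
Path 3: P → L ← S → C
  S is a fork here and S is conditioned on, so the path is blocked at S.
Every path is blocked, so P and C are d-separated given {L, S, T}.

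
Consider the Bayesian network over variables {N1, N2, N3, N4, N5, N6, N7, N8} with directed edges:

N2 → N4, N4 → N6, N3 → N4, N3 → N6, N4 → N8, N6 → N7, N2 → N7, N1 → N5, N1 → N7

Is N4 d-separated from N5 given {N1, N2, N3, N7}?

There are 3 undirected paths between N4 and N5; checking each against the conditioning set {N1, N2, N3, N7}:
Path 1: N4 ← N2 → N7 ← N1 → N5
  N2 is a fork here and N2 is conditioned on, so the path is blocked at N2.
Path 2: N4 ← N3 → N6 → N7 ← N1 → N5
  N3 is a fork here and N3 is conditioned on, so the path is blocked at N3.
Path 3: N4 → N6 → N7 ← N1 → N5
  N1 is a fork here and N1 is conditioned on, so the path is blocked at N1.
Since every path is blocked, d-separation holds.

Yes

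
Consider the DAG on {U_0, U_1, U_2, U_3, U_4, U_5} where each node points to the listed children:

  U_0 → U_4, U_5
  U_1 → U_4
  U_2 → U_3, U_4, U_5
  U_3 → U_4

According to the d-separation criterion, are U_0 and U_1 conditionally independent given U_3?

We examine all 3 paths between U_0 and U_1:
Path 1: U_0 → U_4 ← U_1
  U_4 is a collider here and neither U_4 nor any of its descendants is conditioned on, so the collider stays closed — the path is blocked at U_4.
Path 2: U_0 → U_5 ← U_2 → U_3 → U_4 ← U_1
  U_5 is a collider here and neither U_5 nor any of its descendants is conditioned on, so the collider stays closed — the path is blocked at U_5.
Path 3: U_0 → U_5 ← U_2 → U_4 ← U_1
  U_5 is a collider here and neither U_5 nor any of its descendants is conditioned on, so the collider stays closed — the path is blocked at U_5.
Every path is blocked, so U_0 and U_1 are d-separated given {U_3}.

Yes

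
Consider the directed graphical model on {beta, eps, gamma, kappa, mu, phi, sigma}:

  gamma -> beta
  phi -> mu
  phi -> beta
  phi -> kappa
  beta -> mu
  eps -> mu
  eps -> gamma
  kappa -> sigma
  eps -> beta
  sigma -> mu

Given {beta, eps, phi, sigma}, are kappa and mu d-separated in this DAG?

There are 5 undirected paths between kappa and mu; checking each against the conditioning set {beta, eps, phi, sigma}:
Path 1: kappa → sigma → mu
  sigma is a chain here and sigma is conditioned on, so the path is blocked at sigma.
Path 2: kappa ← phi → mu
  phi is a fork here and phi is conditioned on, so the path is blocked at phi.
Path 3: kappa ← phi → beta ← gamma ← eps → mu
  phi is a fork here and phi is conditioned on, so the path is blocked at phi.
Path 4: kappa ← phi → beta → mu
  phi is a fork here and phi is conditioned on, so the path is blocked at phi.
Path 5: kappa ← phi → beta ← eps → mu
  phi is a fork here and phi is conditioned on, so the path is blocked at phi.
Since every path is blocked, d-separation holds.

Yes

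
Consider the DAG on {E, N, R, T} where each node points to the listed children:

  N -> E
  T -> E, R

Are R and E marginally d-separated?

There is one path between R and E:
  1. R ← T → E — T:fork[open] ⇒ active
Because an active path exists, R and E are not d-separated.

No — R and E are not d-separated given ∅.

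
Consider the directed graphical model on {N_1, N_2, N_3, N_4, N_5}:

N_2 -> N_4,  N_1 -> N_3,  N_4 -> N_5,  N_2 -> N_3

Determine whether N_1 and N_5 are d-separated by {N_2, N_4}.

Yes — N_1 and N_5 are d-separated given {N_2, N_4}.

The only undirected path from N_1 to N_5 is:
Path 1: N_1 → N_3 ← N_2 → N_4 → N_5
  N_3 is a collider here and neither N_3 nor any of its descendants is conditioned on, so the collider stays closed — the path is blocked at N_3.
Since every path is blocked, d-separation holds.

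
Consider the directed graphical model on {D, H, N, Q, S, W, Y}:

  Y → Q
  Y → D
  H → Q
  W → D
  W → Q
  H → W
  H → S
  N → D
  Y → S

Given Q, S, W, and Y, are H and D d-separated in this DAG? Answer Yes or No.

6 paths connect H and D; each must be blocked for d-separation to hold:
Path 1: H → S ← Y → D
  Y is a fork here and Y is conditioned on, so the path is blocked at Y.
Path 2: H → S ← Y → Q ← W → D
  Y is a fork here and Y is conditioned on, so the path is blocked at Y.
Path 3: H → W → D
  W is a chain here and W is conditioned on, so the path is blocked at W.
Path 4: H → W → Q ← Y → D
  W is a chain here and W is conditioned on, so the path is blocked at W.
Path 5: H → Q ← Y → D
  Y is a fork here and Y is conditioned on, so the path is blocked at Y.
Path 6: H → Q ← W → D
  W is a fork here and W is conditioned on, so the path is blocked at W.
All paths are blocked; H ⊥ D | {Q, S, W, Y} holds.

Yes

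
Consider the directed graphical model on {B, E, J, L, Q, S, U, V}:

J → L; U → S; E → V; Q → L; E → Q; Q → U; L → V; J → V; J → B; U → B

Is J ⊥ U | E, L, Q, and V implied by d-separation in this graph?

There are 5 undirected paths between J and U; checking each against the conditioning set {E, L, Q, V}:
  1. J → B ← U — B:collider[blocks] ⇒ blocked
  2. J → L ← Q → U — L:collider[open]; Q:fork[blocks] ⇒ blocked
  3. J → L → V ← E → Q → U — L:chain[blocks]; V:collider[open]; E:fork[blocks]; Q:chain[blocks] ⇒ blocked
  4. J → V ← L ← Q → U — V:collider[open]; L:chain[blocks]; Q:fork[blocks] ⇒ blocked
  5. J → V ← E → Q → U — V:collider[open]; E:fork[blocks]; Q:chain[blocks] ⇒ blocked
Since every path is blocked, d-separation holds.

Yes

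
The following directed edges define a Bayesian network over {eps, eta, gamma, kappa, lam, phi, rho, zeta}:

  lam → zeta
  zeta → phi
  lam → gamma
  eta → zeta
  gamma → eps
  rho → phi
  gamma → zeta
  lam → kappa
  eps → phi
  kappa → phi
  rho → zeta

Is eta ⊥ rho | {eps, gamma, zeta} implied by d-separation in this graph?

Enumerating the 6 paths from eta to rho and testing each for blocking by {eps, gamma, zeta}:
Path 1: eta → zeta ← lam → gamma → eps → phi ← rho
  gamma is a chain here and gamma is conditioned on, so the path is blocked at gamma.
Path 2: eta → zeta ← lam → kappa → phi ← rho
  phi is a collider here and neither phi nor any of its descendants is conditioned on, so the collider stays closed — the path is blocked at phi.
Path 3: eta → zeta ← gamma ← lam → kappa → phi ← rho
  gamma is a chain here and gamma is conditioned on, so the path is blocked at gamma.
Path 4: eta → zeta ← gamma → eps → phi ← rho
  gamma is a fork here and gamma is conditioned on, so the path is blocked at gamma.
Path 5: eta → zeta → phi ← rho
  zeta is a chain here and zeta is conditioned on, so the path is blocked at zeta.
Path 6: eta → zeta ← rho
  zeta is a collider and zeta is conditioned on, which opens it — no node blocks this path, so it is active.
Because an active path exists, eta and rho are not d-separated.

No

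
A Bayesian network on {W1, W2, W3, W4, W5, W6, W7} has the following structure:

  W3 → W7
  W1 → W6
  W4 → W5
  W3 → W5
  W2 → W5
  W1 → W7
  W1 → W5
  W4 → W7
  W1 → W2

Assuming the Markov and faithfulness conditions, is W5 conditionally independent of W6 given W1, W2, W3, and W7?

We examine all 4 paths between W5 and W6:
  1. W5 ← W3 → W7 ← W1 → W6 — W3:fork[blocks]; W7:collider[open]; W1:fork[blocks] ⇒ blocked
  2. W5 ← W2 ← W1 → W6 — W2:chain[blocks]; W1:fork[blocks] ⇒ blocked
  3. W5 ← W1 → W6 — W1:fork[blocks] ⇒ blocked
  4. W5 ← W4 → W7 ← W1 → W6 — W4:fork[open]; W7:collider[open]; W1:fork[blocks] ⇒ blocked
Every path is blocked, so W5 and W6 are d-separated given {W1, W2, W3, W7}.

Yes — W5 and W6 are d-separated given {W1, W2, W3, W7}.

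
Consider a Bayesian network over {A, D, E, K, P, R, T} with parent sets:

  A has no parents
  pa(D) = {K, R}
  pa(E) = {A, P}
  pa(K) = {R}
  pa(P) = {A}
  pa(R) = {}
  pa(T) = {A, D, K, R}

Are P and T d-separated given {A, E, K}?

Yes — P and T are d-separated given {A, E, K}.

2 paths connect P and T; each must be blocked for d-separation to hold:
Path 1: P → E ← A → T
  A is a fork here and A is conditioned on, so the path is blocked at A.
Path 2: P ← A → T
  A is a fork here and A is conditioned on, so the path is blocked at A.
Since every path is blocked, d-separation holds.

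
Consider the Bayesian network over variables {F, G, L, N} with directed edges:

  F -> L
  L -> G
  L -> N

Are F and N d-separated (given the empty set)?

No — F and N are not d-separated given ∅.

Only one path connects F and N:
  1. F → L → N — L:chain[open] ⇒ active
At least one path is unblocked, so d-separation fails.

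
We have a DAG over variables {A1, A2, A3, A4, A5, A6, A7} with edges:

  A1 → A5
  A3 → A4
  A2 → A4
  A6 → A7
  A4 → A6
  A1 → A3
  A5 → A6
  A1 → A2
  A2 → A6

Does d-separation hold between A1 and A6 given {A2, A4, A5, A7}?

Yes

5 paths connect A1 and A6; each must be blocked for d-separation to hold:
Path 1: A1 → A3 → A4 ← A2 → A6
  A2 is a fork here and A2 is conditioned on, so the path is blocked at A2.
Path 2: A1 → A3 → A4 → A6
  A4 is a chain here and A4 is conditioned on, so the path is blocked at A4.
Path 3: A1 → A2 → A4 → A6
  A2 is a chain here and A2 is conditioned on, so the path is blocked at A2.
Path 4: A1 → A2 → A6
  A2 is a chain here and A2 is conditioned on, so the path is blocked at A2.
Path 5: A1 → A5 → A6
  A5 is a chain here and A5 is conditioned on, so the path is blocked at A5.
Since every path is blocked, d-separation holds.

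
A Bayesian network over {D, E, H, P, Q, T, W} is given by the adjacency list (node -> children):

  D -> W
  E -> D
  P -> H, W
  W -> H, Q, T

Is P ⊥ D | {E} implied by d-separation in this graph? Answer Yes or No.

Yes

2 paths connect P and D; each must be blocked for d-separation to hold:
Path 1: P → H ← W ← D
  H is a collider here and neither H nor any of its descendants is conditioned on, so the collider stays closed — the path is blocked at H.
Path 2: P → W ← D
  W is a collider here and neither W nor any of its descendants is conditioned on, so the collider stays closed — the path is blocked at W.
Every path is blocked, so P and D are d-separated given {E}.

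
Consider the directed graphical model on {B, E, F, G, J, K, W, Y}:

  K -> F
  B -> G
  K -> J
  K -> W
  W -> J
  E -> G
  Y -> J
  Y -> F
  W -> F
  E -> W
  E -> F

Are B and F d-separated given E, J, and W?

6 paths connect B and F; each must be blocked for d-separation to hold:
  1. B → G ← E → W ← K → F — G:collider[blocks]; E:fork[blocks]; W:collider[open]; K:fork[open] ⇒ blocked
  2. B → G ← E → W ← K → J ← Y → F — G:collider[blocks]; E:fork[blocks]; W:collider[open]; K:fork[open]; J:collider[open]; Y:fork[open] ⇒ blocked
  3. B → G ← E → W → F — G:collider[blocks]; E:fork[blocks]; W:chain[blocks] ⇒ blocked
  4. B → G ← E → W → J ← Y → F — G:collider[blocks]; E:fork[blocks]; W:chain[blocks]; J:collider[open]; Y:fork[open] ⇒ blocked
  5. B → G ← E → W → J ← K → F — G:collider[blocks]; E:fork[blocks]; W:chain[blocks]; J:collider[open]; K:fork[open] ⇒ blocked
  6. B → G ← E → F — G:collider[blocks]; E:fork[blocks] ⇒ blocked
All paths are blocked; B ⊥ F | {E, J, W} holds.

Yes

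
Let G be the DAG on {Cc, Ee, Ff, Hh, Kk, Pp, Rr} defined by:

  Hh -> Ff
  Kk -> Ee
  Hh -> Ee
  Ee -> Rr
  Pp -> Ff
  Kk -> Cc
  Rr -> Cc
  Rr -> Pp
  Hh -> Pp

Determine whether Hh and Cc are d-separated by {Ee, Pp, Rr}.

We examine all 6 paths between Hh and Cc:
Path 1: Hh → Ee → Rr → Cc
  Ee is a chain here and Ee is conditioned on, so the path is blocked at Ee.
Path 2: Hh → Ee ← Kk → Cc
  Ee is a collider and Ee is conditioned on, which opens it; Kk is a fork and Kk is not conditioned on — no node blocks this path, so it is active.
Path 3: Hh → Pp ← Rr ← Ee ← Kk → Cc
  Rr is a chain here and Rr is conditioned on, so the path is blocked at Rr.
Path 4: Hh → Pp ← Rr → Cc
  Rr is a fork here and Rr is conditioned on, so the path is blocked at Rr.
Path 5: Hh → Ff ← Pp ← Rr ← Ee ← Kk → Cc
  Ff is a collider here and neither Ff nor any of its descendants is conditioned on, so the collider stays closed — the path is blocked at Ff.
Path 6: Hh → Ff ← Pp ← Rr → Cc
  Ff is a collider here and neither Ff nor any of its descendants is conditioned on, so the collider stays closed — the path is blocked at Ff.
Since the path Hh → Ee ← Kk → Cc is active, Hh and Cc are not d-separated given {Ee, Pp, Rr}.

No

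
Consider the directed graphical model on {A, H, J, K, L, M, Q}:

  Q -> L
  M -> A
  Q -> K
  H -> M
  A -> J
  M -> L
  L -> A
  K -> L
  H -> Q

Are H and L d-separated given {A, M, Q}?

Enumerating the 4 paths from H to L and testing each for blocking by {A, M, Q}:
Path 1: H → M → L
  M is a chain here and M is conditioned on, so the path is blocked at M.
Path 2: H → M → A ← L
  M is a chain here and M is conditioned on, so the path is blocked at M.
Path 3: H → Q → K → L
  Q is a chain here and Q is conditioned on, so the path is blocked at Q.
Path 4: H → Q → L
  Q is a chain here and Q is conditioned on, so the path is blocked at Q.
All paths are blocked; H ⊥ L | {A, M, Q} holds.

Yes — H and L are d-separated given {A, M, Q}.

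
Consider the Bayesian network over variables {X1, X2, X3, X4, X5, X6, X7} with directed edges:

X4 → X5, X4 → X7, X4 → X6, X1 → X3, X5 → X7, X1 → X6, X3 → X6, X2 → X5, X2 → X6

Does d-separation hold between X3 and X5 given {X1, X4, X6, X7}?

No

There are 6 undirected paths between X3 and X5; checking each against the conditioning set {X1, X4, X6, X7}:
Path 1: X3 → X6 ← X4 → X7 ← X5
  X4 is a fork here and X4 is conditioned on, so the path is blocked at X4.
Path 2: X3 → X6 ← X4 → X5
  X4 is a fork here and X4 is conditioned on, so the path is blocked at X4.
Path 3: X3 → X6 ← X2 → X5
  X6 is a collider and X6 is conditioned on, which opens it; X2 is a fork and X2 is not conditioned on — no node blocks this path, so it is active.
Path 4: X3 ← X1 → X6 ← X4 → X7 ← X5
  X1 is a fork here and X1 is conditioned on, so the path is blocked at X1.
Path 5: X3 ← X1 → X6 ← X4 → X5
  X1 is a fork here and X1 is conditioned on, so the path is blocked at X1.
Path 6: X3 ← X1 → X6 ← X2 → X5
  X1 is a fork here and X1 is conditioned on, so the path is blocked at X1.
At least one path is unblocked, so d-separation fails.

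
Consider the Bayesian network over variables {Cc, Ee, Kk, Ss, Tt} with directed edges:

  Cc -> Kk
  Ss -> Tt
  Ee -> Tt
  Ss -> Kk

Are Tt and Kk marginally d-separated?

Only one path connects Tt and Kk:
Path 1: Tt ← Ss → Kk
  Ss is a fork and Ss is not conditioned on — no node blocks this path, so it is active.
Since the path Tt ← Ss → Kk is active, Tt and Kk are not d-separated given ∅.

No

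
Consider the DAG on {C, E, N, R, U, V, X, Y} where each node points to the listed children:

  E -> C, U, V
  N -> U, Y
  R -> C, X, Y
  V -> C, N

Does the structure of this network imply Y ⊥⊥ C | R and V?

Yes

There are 5 undirected paths between Y and C; checking each against the conditioning set {R, V}:
Path 1: Y ← N → U ← E → V → C
  U is a collider here and neither U nor any of its descendants is conditioned on, so the collider stays closed — the path is blocked at U.
Path 2: Y ← N → U ← E → C
  U is a collider here and neither U nor any of its descendants is conditioned on, so the collider stays closed — the path is blocked at U.
Path 3: Y ← N ← V ← E → C
  V is a chain here and V is conditioned on, so the path is blocked at V.
Path 4: Y ← N ← V → C
  V is a fork here and V is conditioned on, so the path is blocked at V.
Path 5: Y ← R → C
  R is a fork here and R is conditioned on, so the path is blocked at R.
Every path is blocked, so Y and C are d-separated given {R, V}.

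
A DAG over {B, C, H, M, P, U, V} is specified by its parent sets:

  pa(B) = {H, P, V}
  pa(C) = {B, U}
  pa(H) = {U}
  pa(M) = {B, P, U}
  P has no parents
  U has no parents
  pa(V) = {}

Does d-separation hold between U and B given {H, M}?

No

Enumerating the 4 paths from U to B and testing each for blocking by {H, M}:
Path 1: U → C ← B
  C is a collider here and neither C nor any of its descendants is conditioned on, so the collider stays closed — the path is blocked at C.
Path 2: U → M ← P → B
  M is a collider and M is conditioned on, which opens it; P is a fork and P is not conditioned on — no node blocks this path, so it is active.
Path 3: U → M ← B
  M is a collider and M is conditioned on, which opens it — no node blocks this path, so it is active.
Path 4: U → H → B
  H is a chain here and H is conditioned on, so the path is blocked at H.
Because an active path exists, U and B are not d-separated.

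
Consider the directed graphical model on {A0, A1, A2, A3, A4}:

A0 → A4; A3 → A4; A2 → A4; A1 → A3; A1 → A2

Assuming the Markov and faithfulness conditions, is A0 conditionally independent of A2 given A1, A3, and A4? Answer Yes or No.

Enumerating the 2 paths from A0 to A2 and testing each for blocking by {A1, A3, A4}:
Path 1: A0 → A4 ← A3 ← A1 → A2
  A3 is a chain here and A3 is conditioned on, so the path is blocked at A3.
Path 2: A0 → A4 ← A2
  A4 is a collider and A4 is conditioned on, which opens it — no node blocks this path, so it is active.
Because an active path exists, A0 and A2 are not d-separated.

No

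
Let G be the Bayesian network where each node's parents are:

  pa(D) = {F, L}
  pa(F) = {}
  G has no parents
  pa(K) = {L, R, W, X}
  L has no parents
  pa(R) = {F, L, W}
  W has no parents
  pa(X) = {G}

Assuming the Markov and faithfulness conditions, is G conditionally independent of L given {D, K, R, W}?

No — G and L are not d-separated given {D, K, R, W}.

5 paths connect G and L; each must be blocked for d-separation to hold:
Path 1: G → X → K ← R ← L
  R is a chain here and R is conditioned on, so the path is blocked at R.
Path 2: G → X → K ← R ← F → D ← L
  R is a chain here and R is conditioned on, so the path is blocked at R.
Path 3: G → X → K ← L
  X is a chain and X is not conditioned on; K is a collider and K is conditioned on, which opens it — no node blocks this path, so it is active.
Path 4: G → X → K ← W → R ← L
  W is a fork here and W is conditioned on, so the path is blocked at W.
Path 5: G → X → K ← W → R ← F → D ← L
  W is a fork here and W is conditioned on, so the path is blocked at W.
Since the path G → X → K ← L is active, G and L are not d-separated given {D, K, R, W}.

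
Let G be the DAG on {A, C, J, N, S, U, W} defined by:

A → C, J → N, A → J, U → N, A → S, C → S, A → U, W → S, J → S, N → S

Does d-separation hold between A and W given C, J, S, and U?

We examine all 6 paths between A and W:
Path 1: A → J → S ← W
  J is a chain here and J is conditioned on, so the path is blocked at J.
Path 2: A → J → N → S ← W
  J is a chain here and J is conditioned on, so the path is blocked at J.
Path 3: A → S ← W
  S is a collider and S is conditioned on, which opens it — no node blocks this path, so it is active.
Path 4: A → U → N ← J → S ← W
  U is a chain here and U is conditioned on, so the path is blocked at U.
Path 5: A → U → N → S ← W
  U is a chain here and U is conditioned on, so the path is blocked at U.
Path 6: A → C → S ← W
  C is a chain here and C is conditioned on, so the path is blocked at C.
Because an active path exists, A and W are not d-separated.

No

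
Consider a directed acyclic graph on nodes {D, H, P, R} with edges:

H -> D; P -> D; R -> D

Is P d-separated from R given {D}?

No

There is one path between P and R:
Path 1: P → D ← R
  D is a collider and D is conditioned on, which opens it — no node blocks this path, so it is active.
Because an active path exists, P and R are not d-separated.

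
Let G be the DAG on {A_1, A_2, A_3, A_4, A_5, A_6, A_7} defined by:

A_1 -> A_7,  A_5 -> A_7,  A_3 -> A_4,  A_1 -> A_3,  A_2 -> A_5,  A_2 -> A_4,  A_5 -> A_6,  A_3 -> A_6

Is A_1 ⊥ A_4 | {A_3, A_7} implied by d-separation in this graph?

There are 4 undirected paths between A_1 and A_4; checking each against the conditioning set {A_3, A_7}:
Path 1: A_1 → A_3 → A_4
  A_3 is a chain here and A_3 is conditioned on, so the path is blocked at A_3.
Path 2: A_1 → A_3 → A_6 ← A_5 ← A_2 → A_4
  A_3 is a chain here and A_3 is conditioned on, so the path is blocked at A_3.
Path 3: A_1 → A_7 ← A_5 ← A_2 → A_4
  A_7 is a collider and A_7 is conditioned on, which opens it; A_5 is a chain and A_5 is not conditioned on; A_2 is a fork and A_2 is not conditioned on — no node blocks this path, so it is active.
Path 4: A_1 → A_7 ← A_5 → A_6 ← A_3 → A_4
  A_6 is a collider here and neither A_6 nor any of its descendants is conditioned on, so the collider stays closed — the path is blocked at A_6.
Because an active path exists, A_1 and A_4 are not d-separated.

No — A_1 and A_4 are not d-separated given {A_3, A_7}.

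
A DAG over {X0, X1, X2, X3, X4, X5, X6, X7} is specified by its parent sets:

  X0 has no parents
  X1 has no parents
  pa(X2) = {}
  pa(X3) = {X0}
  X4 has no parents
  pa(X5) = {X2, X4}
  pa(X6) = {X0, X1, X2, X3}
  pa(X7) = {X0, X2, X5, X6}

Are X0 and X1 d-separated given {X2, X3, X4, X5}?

Yes

There are 5 undirected paths between X0 and X1; checking each against the conditioning set {X2, X3, X4, X5}:
Path 1: X0 → X6 ← X1
  X6 is a collider here and neither X6 nor any of its descendants is conditioned on, so the collider stays closed — the path is blocked at X6.
Path 2: X0 → X7 ← X6 ← X1
  X7 is a collider here and neither X7 nor any of its descendants is conditioned on, so the collider stays closed — the path is blocked at X7.
Path 3: X0 → X7 ← X5 ← X2 → X6 ← X1
  X7 is a collider here and neither X7 nor any of its descendants is conditioned on, so the collider stays closed — the path is blocked at X7.
Path 4: X0 → X7 ← X2 → X6 ← X1
  X7 is a collider here and neither X7 nor any of its descendants is conditioned on, so the collider stays closed — the path is blocked at X7.
Path 5: X0 → X3 → X6 ← X1
  X3 is a chain here and X3 is conditioned on, so the path is blocked at X3.
All paths are blocked; X0 ⊥ X1 | {X2, X3, X4, X5} holds.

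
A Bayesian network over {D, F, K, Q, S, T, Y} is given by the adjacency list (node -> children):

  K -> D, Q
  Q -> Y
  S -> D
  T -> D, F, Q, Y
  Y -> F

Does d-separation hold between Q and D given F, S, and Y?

There are 4 undirected paths between Q and D; checking each against the conditioning set {F, S, Y}:
Path 1: Q ← K → D
  K is a fork and K is not conditioned on — no node blocks this path, so it is active.
Path 2: Q → Y → F ← T → D
  Y is a chain here and Y is conditioned on, so the path is blocked at Y.
Path 3: Q → Y ← T → D
  Y is a collider and Y is conditioned on, which opens it; T is a fork and T is not conditioned on — no node blocks this path, so it is active.
Path 4: Q ← T → D
  T is a fork and T is not conditioned on — no node blocks this path, so it is active.
Since the path Q ← K → D is active, Q and D are not d-separated given {F, S, Y}.

No — Q and D are not d-separated given {F, S, Y}.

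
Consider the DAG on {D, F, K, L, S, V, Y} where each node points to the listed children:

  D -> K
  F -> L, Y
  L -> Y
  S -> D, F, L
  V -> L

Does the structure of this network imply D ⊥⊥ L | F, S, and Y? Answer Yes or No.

Yes — D and L are d-separated given {F, S, Y}.

There are 3 undirected paths between D and L; checking each against the conditioning set {F, S, Y}:
Path 1: D ← S → L
  S is a fork here and S is conditioned on, so the path is blocked at S.
Path 2: D ← S → F → L
  S is a fork here and S is conditioned on, so the path is blocked at S.
Path 3: D ← S → F → Y ← L
  S is a fork here and S is conditioned on, so the path is blocked at S.
Since every path is blocked, d-separation holds.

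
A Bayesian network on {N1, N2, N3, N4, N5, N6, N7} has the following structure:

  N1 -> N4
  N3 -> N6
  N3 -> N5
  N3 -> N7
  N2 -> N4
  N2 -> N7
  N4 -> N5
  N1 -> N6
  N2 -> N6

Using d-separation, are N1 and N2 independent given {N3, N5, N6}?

Enumerating the 6 paths from N1 to N2 and testing each for blocking by {N3, N5, N6}:
Path 1: N1 → N6 ← N3 → N5 ← N4 ← N2
  N3 is a fork here and N3 is conditioned on, so the path is blocked at N3.
Path 2: N1 → N6 ← N3 → N7 ← N2
  N3 is a fork here and N3 is conditioned on, so the path is blocked at N3.
Path 3: N1 → N6 ← N2
  N6 is a collider and N6 is conditioned on, which opens it — no node blocks this path, so it is active.
Path 4: N1 → N4 → N5 ← N3 → N6 ← N2
  N3 is a fork here and N3 is conditioned on, so the path is blocked at N3.
Path 5: N1 → N4 → N5 ← N3 → N7 ← N2
  N3 is a fork here and N3 is conditioned on, so the path is blocked at N3.
Path 6: N1 → N4 ← N2
  N4 is a collider and its descendant N5 is conditioned on, which opens it — no node blocks this path, so it is active.
At least one path is unblocked, so d-separation fails.

No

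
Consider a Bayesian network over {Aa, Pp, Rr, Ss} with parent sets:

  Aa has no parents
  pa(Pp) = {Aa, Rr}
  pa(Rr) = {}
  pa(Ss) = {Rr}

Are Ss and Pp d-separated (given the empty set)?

Only one path connects Ss and Pp:
  1. Ss ← Rr → Pp — Rr:fork[open] ⇒ active
Since the path Ss ← Rr → Pp is active, Ss and Pp are not d-separated given ∅.

No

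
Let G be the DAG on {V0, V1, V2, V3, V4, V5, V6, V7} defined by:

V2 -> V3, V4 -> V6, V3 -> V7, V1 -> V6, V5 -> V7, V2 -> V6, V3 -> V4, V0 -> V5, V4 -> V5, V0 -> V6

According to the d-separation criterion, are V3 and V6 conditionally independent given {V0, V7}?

We examine all 5 paths between V3 and V6:
Path 1: V3 ← V2 → V6
  V2 is a fork and V2 is not conditioned on — no node blocks this path, so it is active.
Path 2: V3 → V7 ← V5 ← V0 → V6
  V0 is a fork here and V0 is conditioned on, so the path is blocked at V0.
Path 3: V3 → V7 ← V5 ← V4 → V6
  V7 is a collider and V7 is conditioned on, which opens it; V5 is a chain and V5 is not conditioned on; V4 is a fork and V4 is not conditioned on — no node blocks this path, so it is active.
Path 4: V3 → V4 → V6
  V4 is a chain and V4 is not conditioned on — no node blocks this path, so it is active.
Path 5: V3 → V4 → V5 ← V0 → V6
  V0 is a fork here and V0 is conditioned on, so the path is blocked at V0.
At least one path is unblocked, so d-separation fails.

No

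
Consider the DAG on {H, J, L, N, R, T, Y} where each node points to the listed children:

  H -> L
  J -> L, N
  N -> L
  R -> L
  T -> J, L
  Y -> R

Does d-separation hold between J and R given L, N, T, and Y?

No

Enumerating the 3 paths from J to R and testing each for blocking by {L, N, T, Y}:
Path 1: J → L ← R
  L is a collider and L is conditioned on, which opens it — no node blocks this path, so it is active.
Path 2: J → N → L ← R
  N is a chain here and N is conditioned on, so the path is blocked at N.
Path 3: J ← T → L ← R
  T is a fork here and T is conditioned on, so the path is blocked at T.
Because an active path exists, J and R are not d-separated.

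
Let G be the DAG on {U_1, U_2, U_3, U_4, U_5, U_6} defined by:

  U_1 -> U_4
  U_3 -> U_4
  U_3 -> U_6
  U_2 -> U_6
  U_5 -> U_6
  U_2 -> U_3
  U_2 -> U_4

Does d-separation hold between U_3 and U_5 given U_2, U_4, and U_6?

No — U_3 and U_5 are not d-separated given {U_2, U_4, U_6}.

Enumerating the 3 paths from U_3 to U_5 and testing each for blocking by {U_2, U_4, U_6}:
  1. U_3 ← U_2 → U_6 ← U_5 — U_2:fork[blocks]; U_6:collider[open] ⇒ blocked
  2. U_3 → U_6 ← U_5 — U_6:collider[open] ⇒ active
  3. U_3 → U_4 ← U_2 → U_6 ← U_5 — U_4:collider[open]; U_2:fork[blocks]; U_6:collider[open] ⇒ blocked
At least one path is unblocked, so d-separation fails.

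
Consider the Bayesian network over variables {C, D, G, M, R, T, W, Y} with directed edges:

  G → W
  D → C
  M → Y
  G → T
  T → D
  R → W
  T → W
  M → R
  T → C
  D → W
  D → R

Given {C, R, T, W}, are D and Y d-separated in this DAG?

No

Enumerating the 6 paths from D to Y and testing each for blocking by {C, R, T, W}:
  1. D ← T → W ← R ← M → Y — T:fork[blocks]; W:collider[open]; R:chain[blocks]; M:fork[open] ⇒ blocked
  2. D ← T ← G → W ← R ← M → Y — T:chain[blocks]; G:fork[open]; W:collider[open]; R:chain[blocks]; M:fork[open] ⇒ blocked
  3. D → R ← M → Y — R:collider[open]; M:fork[open] ⇒ active
  4. D → W ← R ← M → Y — W:collider[open]; R:chain[blocks]; M:fork[open] ⇒ blocked
  5. D → C ← T → W ← R ← M → Y — C:collider[open]; T:fork[blocks]; W:collider[open]; R:chain[blocks]; M:fork[open] ⇒ blocked
  6. D → C ← T ← G → W ← R ← M → Y — C:collider[open]; T:chain[blocks]; G:fork[open]; W:collider[open]; R:chain[blocks]; M:fork[open] ⇒ blocked
At least one path is unblocked, so d-separation fails.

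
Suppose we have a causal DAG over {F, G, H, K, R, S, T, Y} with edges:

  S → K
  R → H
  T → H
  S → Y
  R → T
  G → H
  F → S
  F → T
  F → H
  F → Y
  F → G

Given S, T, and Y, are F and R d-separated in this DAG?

No — F and R are not d-separated given {S, T, Y}.

There are 6 undirected paths between F and R; checking each against the conditioning set {S, T, Y}:
Path 1: F → T ← R
  T is a collider and T is conditioned on, which opens it — no node blocks this path, so it is active.
Path 2: F → T → H ← R
  T is a chain here and T is conditioned on, so the path is blocked at T.
Path 3: F → G → H ← R
  H is a collider here and neither H nor any of its descendants is conditioned on, so the collider stays closed — the path is blocked at H.
Path 4: F → G → H ← T ← R
  H is a collider here and neither H nor any of its descendants is conditioned on, so the collider stays closed — the path is blocked at H.
Path 5: F → H ← R
  H is a collider here and neither H nor any of its descendants is conditioned on, so the collider stays closed — the path is blocked at H.
Path 6: F → H ← T ← R
  H is a collider here and neither H nor any of its descendants is conditioned on, so the collider stays closed — the path is blocked at H.
Because an active path exists, F and R are not d-separated.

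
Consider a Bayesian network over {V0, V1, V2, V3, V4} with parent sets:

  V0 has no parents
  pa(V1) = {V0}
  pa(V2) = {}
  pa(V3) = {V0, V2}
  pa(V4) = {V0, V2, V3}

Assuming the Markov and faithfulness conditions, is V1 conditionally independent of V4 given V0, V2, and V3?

Enumerating the 3 paths from V1 to V4 and testing each for blocking by {V0, V2, V3}:
  1. V1 ← V0 → V3 → V4 — V0:fork[blocks]; V3:chain[blocks] ⇒ blocked
  2. V1 ← V0 → V3 ← V2 → V4 — V0:fork[blocks]; V3:collider[open]; V2:fork[blocks] ⇒ blocked
  3. V1 ← V0 → V4 — V0:fork[blocks] ⇒ blocked
Since every path is blocked, d-separation holds.

Yes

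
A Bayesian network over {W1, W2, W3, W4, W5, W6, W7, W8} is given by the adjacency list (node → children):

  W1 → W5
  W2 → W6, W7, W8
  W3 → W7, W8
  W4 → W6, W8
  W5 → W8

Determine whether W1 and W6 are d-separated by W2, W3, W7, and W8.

No — W1 and W6 are not d-separated given {W2, W3, W7, W8}.

3 paths connect W1 and W6; each must be blocked for d-separation to hold:
Path 1: W1 → W5 → W8 ← W2 → W6
  W2 is a fork here and W2 is conditioned on, so the path is blocked at W2.
Path 2: W1 → W5 → W8 ← W3 → W7 ← W2 → W6
  W3 is a fork here and W3 is conditioned on, so the path is blocked at W3.
Path 3: W1 → W5 → W8 ← W4 → W6
  W5 is a chain and W5 is not conditioned on; W8 is a collider and W8 is conditioned on, which opens it; W4 is a fork and W4 is not conditioned on — no node blocks this path, so it is active.
Since the path W1 → W5 → W8 ← W4 → W6 is active, W1 and W6 are not d-separated given {W2, W3, W7, W8}.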